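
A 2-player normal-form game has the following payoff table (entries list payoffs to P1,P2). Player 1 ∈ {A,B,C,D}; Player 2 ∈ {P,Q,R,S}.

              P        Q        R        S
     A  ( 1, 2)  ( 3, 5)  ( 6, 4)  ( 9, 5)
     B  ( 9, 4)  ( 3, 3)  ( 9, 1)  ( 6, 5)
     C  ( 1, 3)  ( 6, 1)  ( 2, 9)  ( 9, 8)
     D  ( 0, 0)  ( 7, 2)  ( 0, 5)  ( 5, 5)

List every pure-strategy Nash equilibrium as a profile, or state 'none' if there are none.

NE set: (A,S)

(A,P): not NE [P1→B gives 9>1; P2→S gives 5>2]
(A,Q): not NE [P1→D gives 7>3]
(A,R): not NE [P1→B gives 9>6; P2→S gives 5>4]
(A,S): NE
(B,P): not NE [P2→S gives 5>4]
(B,Q): not NE [P1→D gives 7>3; P2→S gives 5>3]
(B,R): not NE [P2→S gives 5>1]
(B,S): not NE [P1→C gives 9>6]
(C,P): not NE [P1→B gives 9>1; P2→R gives 9>3]
(C,Q): not NE [P1→D gives 7>6; P2→R gives 9>1]
(C,R): not NE [P1→B gives 9>2]
(C,S): not NE [P2→R gives 9>8]
(D,P): not NE [P1→B gives 9>0; P2→S gives 5>0]
(D,Q): not NE [P2→S gives 5>2]
(D,R): not NE [P1→B gives 9>0]
(D,S): not NE [P1→C gives 9>5]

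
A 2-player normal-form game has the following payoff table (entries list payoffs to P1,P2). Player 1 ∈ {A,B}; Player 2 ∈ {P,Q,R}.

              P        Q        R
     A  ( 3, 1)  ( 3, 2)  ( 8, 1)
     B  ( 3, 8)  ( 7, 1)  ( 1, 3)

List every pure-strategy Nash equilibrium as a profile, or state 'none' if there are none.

Nash profiles: (B,P)

(A,P): not NE [P2→Q gives 2>1]
(A,Q): not NE [P1→B gives 7>3]
(A,R): not NE [P2→Q gives 2>1]
(B,P): NE
(B,Q): not NE [P2→P gives 8>1]
(B,R): not NE [P1→A gives 8>1; P2→P gives 8>3]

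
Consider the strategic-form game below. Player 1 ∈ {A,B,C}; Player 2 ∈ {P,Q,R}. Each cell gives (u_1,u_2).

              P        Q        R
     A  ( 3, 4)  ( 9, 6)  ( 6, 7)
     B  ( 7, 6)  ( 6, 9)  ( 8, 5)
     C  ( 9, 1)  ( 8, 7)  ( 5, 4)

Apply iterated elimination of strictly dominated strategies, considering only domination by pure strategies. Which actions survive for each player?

Remaining: P1:{A,B} P2:{Q,R}

P2 drop P (Q beats it: A:6>4 B:9>6 C:7>1)
P1 drop C (A beats it: Q:9>8 R:6>5)
P1→{A,B} P2→{Q,R}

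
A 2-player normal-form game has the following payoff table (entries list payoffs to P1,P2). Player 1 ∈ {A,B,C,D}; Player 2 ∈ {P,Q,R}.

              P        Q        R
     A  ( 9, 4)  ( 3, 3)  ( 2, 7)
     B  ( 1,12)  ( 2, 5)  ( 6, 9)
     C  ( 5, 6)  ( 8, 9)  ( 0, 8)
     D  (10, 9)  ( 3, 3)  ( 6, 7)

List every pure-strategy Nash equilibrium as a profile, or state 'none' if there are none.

NE set: (C,Q), (D,P)

(A,P): not NE [P1→D gives 10>9; P2→R gives 7>4]
(A,Q): not NE [P1→C gives 8>3; P2→R gives 7>3]
(A,R): not NE [P1→D gives 6>2]
(B,P): not NE [P1→D gives 10>1]
(B,Q): not NE [P1→C gives 8>2; P2→P gives 12>5]
(B,R): not NE [P2→P gives 12>9]
(C,P): not NE [P1→D gives 10>5; P2→Q gives 9>6]
(C,Q): NE
(C,R): not NE [P1→D gives 6>0; P2→Q gives 9>8]
(D,P): NE
(D,Q): not NE [P1→C gives 8>3; P2→P gives 9>3]
(D,R): not NE [P2→P gives 9>7]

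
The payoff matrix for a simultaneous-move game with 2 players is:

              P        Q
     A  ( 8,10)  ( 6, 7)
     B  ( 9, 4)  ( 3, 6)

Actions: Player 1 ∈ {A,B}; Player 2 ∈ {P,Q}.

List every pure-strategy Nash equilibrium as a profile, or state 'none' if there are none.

(A,P): not NE [P1→B gives 9>8]
(A,Q): not NE [P2→P gives 10>7]
(B,P): not NE [P2→Q gives 6>4]
(B,Q): not NE [P1→A gives 6>3]

Equilibria: none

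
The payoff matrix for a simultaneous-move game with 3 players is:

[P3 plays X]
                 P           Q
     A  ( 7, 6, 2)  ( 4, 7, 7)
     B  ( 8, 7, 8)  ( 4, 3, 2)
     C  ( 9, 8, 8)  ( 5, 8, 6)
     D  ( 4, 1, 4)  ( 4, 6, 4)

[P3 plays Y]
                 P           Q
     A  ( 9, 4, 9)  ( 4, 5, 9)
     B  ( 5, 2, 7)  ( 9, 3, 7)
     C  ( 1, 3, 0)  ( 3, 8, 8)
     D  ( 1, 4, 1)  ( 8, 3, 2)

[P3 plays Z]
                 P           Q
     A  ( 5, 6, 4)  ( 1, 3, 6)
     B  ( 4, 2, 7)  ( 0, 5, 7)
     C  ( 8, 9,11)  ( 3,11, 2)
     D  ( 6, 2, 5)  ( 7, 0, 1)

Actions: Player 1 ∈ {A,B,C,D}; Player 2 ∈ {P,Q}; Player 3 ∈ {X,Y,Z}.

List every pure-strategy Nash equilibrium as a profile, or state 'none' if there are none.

(A,P,X): not NE [P1→C gives 9>7; P2→Q gives 7>6; P3→Y gives 9>2]
(A,P,Y): not NE [P2→Q gives 5>4]
(A,P,Z): not NE [P1→C gives 8>5; P3→Y gives 9>4]
(A,Q,X): not NE [P1→C gives 5>4; P3→Y gives 9>7]
(A,Q,Y): not NE [P1→B gives 9>4]
(A,Q,Z): not NE [P1→D gives 7>1; P2→P gives 6>3; P3→Y gives 9>6]
(B,P,X): not NE [P1→C gives 9>8]
(B,P,Y): not NE [P1→A gives 9>5; P2→Q gives 3>2; P3→X gives 8>7]
(B,P,Z): not NE [P1→C gives 8>4; P2→Q gives 5>2; P3→X gives 8>7]
(B,Q,X): not NE [P1→C gives 5>4; P2→P gives 7>3; P3→Z gives 7>2]
(B,Q,Y): NE
(B,Q,Z): not NE [P1→D gives 7>0]
(C,P,X): not NE [P3→Z gives 11>8]
(C,P,Y): not NE [P1→A gives 9>1; P2→Q gives 8>3; P3→Z gives 11>0]
(C,P,Z): not NE [P2→Q gives 11>9]
(C,Q,X): not NE [P3→Y gives 8>6]
(C,Q,Y): not NE [P1→B gives 9>3]
(C,Q,Z): not NE [P1→D gives 7>3; P3→Y gives 8>2]
(D,P,X): not NE [P1→C gives 9>4; P2→Q gives 6>1; P3→Z gives 5>4]
(D,P,Y): not NE [P1→A gives 9>1; P3→Z gives 5>1]
(D,P,Z): not NE [P1→C gives 8>6]
(D,Q,X): not NE [P1→C gives 5>4]
(D,Q,Y): not NE [P1→B gives 9>8; P2→P gives 4>3; P3→X gives 4>2]
(D,Q,Z): not NE [P2→P gives 2>0; P3→X gives 4>1]

NE set: (B,Q,Y)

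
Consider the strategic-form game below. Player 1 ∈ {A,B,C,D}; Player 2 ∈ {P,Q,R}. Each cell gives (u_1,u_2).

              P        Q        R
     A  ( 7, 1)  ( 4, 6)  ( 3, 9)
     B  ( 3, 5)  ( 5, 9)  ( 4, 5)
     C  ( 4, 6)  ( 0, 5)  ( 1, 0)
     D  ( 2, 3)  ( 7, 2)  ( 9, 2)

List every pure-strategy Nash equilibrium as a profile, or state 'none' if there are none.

(A,P): not NE [P2→R gives 9>1]
(A,Q): not NE [P1→D gives 7>4; P2→R gives 9>6]
(A,R): not NE [P1→D gives 9>3]
(B,P): not NE [P1→A gives 7>3; P2→Q gives 9>5]
(B,Q): not NE [P1→D gives 7>5]
(B,R): not NE [P1→D gives 9>4; P2→Q gives 9>5]
(C,P): not NE [P1→A gives 7>4]
(C,Q): not NE [P1→D gives 7>0; P2→P gives 6>5]
(C,R): not NE [P1→D gives 9>1; P2→P gives 6>0]
(D,P): not NE [P1→A gives 7>2]
(D,Q): not NE [P2→P gives 3>2]
(D,R): not NE [P2→P gives 3>2]

No pure NE.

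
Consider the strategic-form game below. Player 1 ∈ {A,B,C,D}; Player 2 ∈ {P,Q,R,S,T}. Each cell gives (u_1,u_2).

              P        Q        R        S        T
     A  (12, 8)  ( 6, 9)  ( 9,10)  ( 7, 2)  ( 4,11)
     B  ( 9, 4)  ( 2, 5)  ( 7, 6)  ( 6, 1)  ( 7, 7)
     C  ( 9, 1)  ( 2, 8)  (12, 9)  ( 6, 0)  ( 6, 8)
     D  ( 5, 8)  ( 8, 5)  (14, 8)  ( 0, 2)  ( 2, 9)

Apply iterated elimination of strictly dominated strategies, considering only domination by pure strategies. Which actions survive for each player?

Remaining: P1:{B,C,D} P2:{R,T}

P2 drop P (T beats it: A:11>8 B:7>4 C:8>1 D:9>8)
P2 drop Q (R beats it: A:10>9 B:6>5 C:9>8 D:8>5)
P2 drop S (R beats it: A:10>2 B:6>1 C:9>0 D:8>2)
P1 drop A (C beats it: R:12>9 T:6>4)
P1→{B,C,D} P2→{R,T}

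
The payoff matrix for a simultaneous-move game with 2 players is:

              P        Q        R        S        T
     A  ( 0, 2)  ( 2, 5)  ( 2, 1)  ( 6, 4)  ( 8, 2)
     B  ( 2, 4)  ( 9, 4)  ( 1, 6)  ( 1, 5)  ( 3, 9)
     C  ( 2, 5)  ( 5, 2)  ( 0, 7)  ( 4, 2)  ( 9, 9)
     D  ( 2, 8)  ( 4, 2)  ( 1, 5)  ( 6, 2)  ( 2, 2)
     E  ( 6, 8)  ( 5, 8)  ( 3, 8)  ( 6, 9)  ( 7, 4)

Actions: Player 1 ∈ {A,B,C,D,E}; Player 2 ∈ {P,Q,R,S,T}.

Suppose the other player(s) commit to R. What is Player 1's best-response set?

argmax u_1 = {E}

u_1(A vs R) = 2
u_1(B vs R) = 1
u_1(C vs R) = 0
u_1(D vs R) = 1
u_1(E vs R) = 3
max payoff 3 at {E}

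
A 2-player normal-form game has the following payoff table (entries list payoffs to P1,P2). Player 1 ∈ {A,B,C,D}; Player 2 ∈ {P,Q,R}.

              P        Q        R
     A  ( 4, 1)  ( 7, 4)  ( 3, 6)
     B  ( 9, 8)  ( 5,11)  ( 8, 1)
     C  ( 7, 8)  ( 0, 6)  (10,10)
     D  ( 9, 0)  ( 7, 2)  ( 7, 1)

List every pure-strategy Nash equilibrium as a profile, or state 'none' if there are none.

(A,P): not NE [P1→D gives 9>4; P2→R gives 6>1]
(A,Q): not NE [P2→R gives 6>4]
(A,R): not NE [P1→C gives 10>3]
(B,P): not NE [P2→Q gives 11>8]
(B,Q): not NE [P1→D gives 7>5]
(B,R): not NE [P1→C gives 10>8; P2→Q gives 11>1]
(C,P): not NE [P1→D gives 9>7; P2→R gives 10>8]
(C,Q): not NE [P1→D gives 7>0; P2→R gives 10>6]
(C,R): NE
(D,P): not NE [P2→Q gives 2>0]
(D,Q): NE
(D,R): not NE [P1→C gives 10>7; P2→Q gives 2>1]

NE set: (C,R), (D,Q)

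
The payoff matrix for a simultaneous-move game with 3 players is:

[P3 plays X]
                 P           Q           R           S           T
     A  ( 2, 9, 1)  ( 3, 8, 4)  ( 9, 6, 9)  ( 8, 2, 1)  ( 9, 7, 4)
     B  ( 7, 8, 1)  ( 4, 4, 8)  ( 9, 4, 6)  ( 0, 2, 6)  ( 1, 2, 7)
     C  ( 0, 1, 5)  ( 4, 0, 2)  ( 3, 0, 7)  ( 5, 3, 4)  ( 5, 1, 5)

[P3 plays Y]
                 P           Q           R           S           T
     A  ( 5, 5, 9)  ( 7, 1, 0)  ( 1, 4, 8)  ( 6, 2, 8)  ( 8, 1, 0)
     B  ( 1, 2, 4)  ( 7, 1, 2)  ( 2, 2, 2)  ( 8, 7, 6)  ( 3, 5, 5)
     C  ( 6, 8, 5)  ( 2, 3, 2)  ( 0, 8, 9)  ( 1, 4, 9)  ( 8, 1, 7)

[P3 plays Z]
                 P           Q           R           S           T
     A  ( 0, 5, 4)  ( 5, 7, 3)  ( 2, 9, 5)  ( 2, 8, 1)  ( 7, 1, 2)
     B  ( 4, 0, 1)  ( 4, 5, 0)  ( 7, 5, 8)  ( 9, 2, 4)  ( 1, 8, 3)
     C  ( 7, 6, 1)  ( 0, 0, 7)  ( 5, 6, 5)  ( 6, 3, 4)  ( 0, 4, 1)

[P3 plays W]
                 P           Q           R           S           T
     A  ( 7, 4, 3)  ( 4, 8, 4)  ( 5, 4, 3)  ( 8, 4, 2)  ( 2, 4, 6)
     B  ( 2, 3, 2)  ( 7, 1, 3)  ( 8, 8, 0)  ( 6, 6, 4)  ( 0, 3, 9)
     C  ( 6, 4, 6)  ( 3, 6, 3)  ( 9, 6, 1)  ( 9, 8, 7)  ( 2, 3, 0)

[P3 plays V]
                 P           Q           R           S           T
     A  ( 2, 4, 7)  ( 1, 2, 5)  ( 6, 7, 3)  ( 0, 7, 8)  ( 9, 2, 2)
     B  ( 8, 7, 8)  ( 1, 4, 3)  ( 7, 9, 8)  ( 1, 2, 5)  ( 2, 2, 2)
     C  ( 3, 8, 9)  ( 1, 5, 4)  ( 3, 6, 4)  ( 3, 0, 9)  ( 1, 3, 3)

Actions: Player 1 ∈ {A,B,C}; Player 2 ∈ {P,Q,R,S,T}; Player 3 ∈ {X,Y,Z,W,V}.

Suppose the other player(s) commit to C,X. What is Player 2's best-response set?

BR_2 = {S}

u_2(P vs C,X) = 1
u_2(Q vs C,X) = 0
u_2(R vs C,X) = 0
u_2(S vs C,X) = 3
u_2(T vs C,X) = 1
max payoff 3 at {S}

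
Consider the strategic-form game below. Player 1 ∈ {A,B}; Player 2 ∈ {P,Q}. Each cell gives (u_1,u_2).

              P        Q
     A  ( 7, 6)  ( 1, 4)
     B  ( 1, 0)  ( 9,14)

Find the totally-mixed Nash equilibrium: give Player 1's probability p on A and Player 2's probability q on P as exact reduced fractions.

P1 mixes 7/8 on A; P2 mixes 4/7 on P

P1 indiff ⇒ q·7+(1-q)·1 = q·1+(1-q)·9 ⇒ q(6) = (1-q)(8) ⇒ q = 4/7
P2 indiff ⇒ p·6+(1-p)·0 = p·4+(1-p)·14 ⇒ p(2) = (1-p)(14) ⇒ p = 7/8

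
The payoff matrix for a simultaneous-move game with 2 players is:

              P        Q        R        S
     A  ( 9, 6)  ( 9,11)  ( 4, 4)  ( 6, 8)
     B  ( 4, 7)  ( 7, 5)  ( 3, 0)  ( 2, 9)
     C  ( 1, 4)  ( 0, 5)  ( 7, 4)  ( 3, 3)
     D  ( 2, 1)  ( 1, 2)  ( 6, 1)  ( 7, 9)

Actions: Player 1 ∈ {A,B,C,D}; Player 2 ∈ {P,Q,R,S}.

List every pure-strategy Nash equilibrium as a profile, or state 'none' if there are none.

PSNE = {(A,Q), (D,S)}

(A,P): not NE [P2→Q gives 11>6]
(A,Q): NE
(A,R): not NE [P1→C gives 7>4; P2→Q gives 11>4]
(A,S): not NE [P1→D gives 7>6; P2→Q gives 11>8]
(B,P): not NE [P1→A gives 9>4; P2→S gives 9>7]
(B,Q): not NE [P1→A gives 9>7; P2→S gives 9>5]
(B,R): not NE [P1→C gives 7>3; P2→S gives 9>0]
(B,S): not NE [P1→D gives 7>2]
(C,P): not NE [P1→A gives 9>1; P2→Q gives 5>4]
(C,Q): not NE [P1→A gives 9>0]
(C,R): not NE [P2→Q gives 5>4]
(C,S): not NE [P1→D gives 7>3; P2→Q gives 5>3]
(D,P): not NE [P1→A gives 9>2; P2→S gives 9>1]
(D,Q): not NE [P1→A gives 9>1; P2→S gives 9>2]
(D,R): not NE [P1→C gives 7>6; P2→S gives 9>1]
(D,S): NE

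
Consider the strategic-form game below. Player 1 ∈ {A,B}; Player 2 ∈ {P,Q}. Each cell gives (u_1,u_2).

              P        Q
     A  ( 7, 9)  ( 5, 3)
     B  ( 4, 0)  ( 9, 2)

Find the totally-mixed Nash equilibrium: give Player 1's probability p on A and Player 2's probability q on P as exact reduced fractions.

P1 indiff ⇒ q·7+(1-q)·5 = q·4+(1-q)·9 ⇒ q(3) = (1-q)(4) ⇒ q = 4/7
P2 indiff ⇒ p·9+(1-p)·0 = p·3+(1-p)·2 ⇒ p(6) = (1-p)(2) ⇒ p = 1/4

P1 mixes 1/4 on A; P2 mixes 4/7 on P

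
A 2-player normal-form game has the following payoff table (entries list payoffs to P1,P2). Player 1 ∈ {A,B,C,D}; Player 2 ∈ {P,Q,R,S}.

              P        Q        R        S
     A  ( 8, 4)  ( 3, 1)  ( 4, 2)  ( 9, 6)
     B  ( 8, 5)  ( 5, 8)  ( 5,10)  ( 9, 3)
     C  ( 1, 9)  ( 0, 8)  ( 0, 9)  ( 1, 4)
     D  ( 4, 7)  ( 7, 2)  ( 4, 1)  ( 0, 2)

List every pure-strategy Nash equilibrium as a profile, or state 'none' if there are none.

(A,P): not NE [P2→S gives 6>4]
(A,Q): not NE [P1→D gives 7>3; P2→S gives 6>1]
(A,R): not NE [P1→B gives 5>4; P2→S gives 6>2]
(A,S): NE
(B,P): not NE [P2→R gives 10>5]
(B,Q): not NE [P1→D gives 7>5; P2→R gives 10>8]
(B,R): NE
(B,S): not NE [P2→R gives 10>3]
(C,P): not NE [P1→B gives 8>1]
(C,Q): not NE [P1→D gives 7>0; P2→R gives 9>8]
(C,R): not NE [P1→B gives 5>0]
(C,S): not NE [P1→B gives 9>1; P2→R gives 9>4]
(D,P): not NE [P1→B gives 8>4]
(D,Q): not NE [P2→P gives 7>2]
(D,R): not NE [P1→B gives 5>4; P2→P gives 7>1]
(D,S): not NE [P1→B gives 9>0; P2→P gives 7>2]

PSNE = {(A,S), (B,R)}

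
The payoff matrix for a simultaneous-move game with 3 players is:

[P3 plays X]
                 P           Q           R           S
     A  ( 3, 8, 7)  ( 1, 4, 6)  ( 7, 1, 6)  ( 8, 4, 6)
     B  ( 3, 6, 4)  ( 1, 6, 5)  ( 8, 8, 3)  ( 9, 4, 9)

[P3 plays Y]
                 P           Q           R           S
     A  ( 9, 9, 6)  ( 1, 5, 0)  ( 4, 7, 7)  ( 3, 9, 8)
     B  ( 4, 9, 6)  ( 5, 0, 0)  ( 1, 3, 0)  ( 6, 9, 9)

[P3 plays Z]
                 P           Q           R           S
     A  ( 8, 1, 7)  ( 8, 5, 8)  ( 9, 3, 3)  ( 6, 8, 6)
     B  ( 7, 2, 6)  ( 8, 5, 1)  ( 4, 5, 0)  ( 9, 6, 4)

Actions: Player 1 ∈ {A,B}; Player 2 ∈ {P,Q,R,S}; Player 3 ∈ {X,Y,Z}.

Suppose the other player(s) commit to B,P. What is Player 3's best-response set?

P3 best: {Y,Z}

u_3(X vs B,P) = 4
u_3(Y vs B,P) = 6
u_3(Z vs B,P) = 6
max payoff 6 at {Y,Z}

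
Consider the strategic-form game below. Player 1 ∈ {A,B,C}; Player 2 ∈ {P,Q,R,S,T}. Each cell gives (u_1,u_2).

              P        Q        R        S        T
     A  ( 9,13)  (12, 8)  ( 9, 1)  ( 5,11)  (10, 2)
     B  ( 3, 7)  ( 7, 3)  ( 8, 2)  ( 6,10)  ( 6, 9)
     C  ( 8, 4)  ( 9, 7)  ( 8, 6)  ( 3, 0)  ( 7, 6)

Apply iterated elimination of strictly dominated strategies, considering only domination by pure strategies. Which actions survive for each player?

IESDS → P1:{A,B} P2:{P,S}

P1 drop C (A beats it: P:9>8 Q:12>9 R:9>8 S:5>3 T:10>7)
P2 drop Q (P beats it: A:13>8 B:7>3)
P2 drop R (P beats it: A:13>1 B:7>2)
P2 drop T (S beats it: A:11>2 B:10>9)
P1→{A,B} P2→{P,S}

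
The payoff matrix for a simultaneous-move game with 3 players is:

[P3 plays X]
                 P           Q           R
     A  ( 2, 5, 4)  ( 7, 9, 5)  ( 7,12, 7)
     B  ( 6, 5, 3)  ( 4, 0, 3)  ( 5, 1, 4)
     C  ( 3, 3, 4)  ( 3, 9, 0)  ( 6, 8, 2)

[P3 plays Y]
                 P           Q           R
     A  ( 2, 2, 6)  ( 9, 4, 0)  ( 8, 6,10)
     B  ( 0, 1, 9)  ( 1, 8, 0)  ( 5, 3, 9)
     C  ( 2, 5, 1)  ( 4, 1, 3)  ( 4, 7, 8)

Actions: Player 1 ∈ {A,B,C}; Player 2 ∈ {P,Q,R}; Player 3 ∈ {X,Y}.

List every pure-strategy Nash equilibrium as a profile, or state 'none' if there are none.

(A,P,X): not NE [P1→B gives 6>2; P2→R gives 12>5; P3→Y gives 6>4]
(A,P,Y): not NE [P2→R gives 6>2]
(A,Q,X): not NE [P2→R gives 12>9]
(A,Q,Y): not NE [P2→R gives 6>4; P3→X gives 5>0]
(A,R,X): not NE [P3→Y gives 10>7]
(A,R,Y): NE
(B,P,X): not NE [P3→Y gives 9>3]
(B,P,Y): not NE [P1→C gives 2>0; P2→Q gives 8>1]
(B,Q,X): not NE [P1→A gives 7>4; P2→P gives 5>0]
(B,Q,Y): not NE [P1→A gives 9>1; P3→X gives 3>0]
(B,R,X): not NE [P1→A gives 7>5; P2→P gives 5>1; P3→Y gives 9>4]
(B,R,Y): not NE [P1→A gives 8>5; P2→Q gives 8>3]
(C,P,X): not NE [P1→B gives 6>3; P2→Q gives 9>3]
(C,P,Y): not NE [P2→R gives 7>5; P3→X gives 4>1]
(C,Q,X): not NE [P1→A gives 7>3; P3→Y gives 3>0]
(C,Q,Y): not NE [P1→A gives 9>4; P2→R gives 7>1]
(C,R,X): not NE [P1→A gives 7>6; P2→Q gives 9>8; P3→Y gives 8>2]
(C,R,Y): not NE [P1→A gives 8>4]

NE set: (A,R,Y)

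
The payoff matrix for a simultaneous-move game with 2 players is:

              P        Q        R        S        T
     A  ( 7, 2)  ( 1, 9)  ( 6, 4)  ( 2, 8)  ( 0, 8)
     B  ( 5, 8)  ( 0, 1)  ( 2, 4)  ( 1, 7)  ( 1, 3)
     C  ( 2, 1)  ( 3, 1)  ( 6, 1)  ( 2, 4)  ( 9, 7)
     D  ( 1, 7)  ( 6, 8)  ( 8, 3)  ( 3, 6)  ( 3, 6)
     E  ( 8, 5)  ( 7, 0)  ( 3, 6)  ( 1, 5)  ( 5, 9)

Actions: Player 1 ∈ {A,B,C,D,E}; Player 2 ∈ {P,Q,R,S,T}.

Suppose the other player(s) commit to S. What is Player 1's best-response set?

BR_1 = {D}

u_1(A vs S) = 2
u_1(B vs S) = 1
u_1(C vs S) = 2
u_1(D vs S) = 3
u_1(E vs S) = 1
max payoff 3 at {D}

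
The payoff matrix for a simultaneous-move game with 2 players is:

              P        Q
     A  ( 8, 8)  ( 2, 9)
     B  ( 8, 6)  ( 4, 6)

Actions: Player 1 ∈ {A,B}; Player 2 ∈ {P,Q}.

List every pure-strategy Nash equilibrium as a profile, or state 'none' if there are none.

Nash profiles: (B,P), (B,Q)

(A,P): not NE [P2→Q gives 9>8]
(A,Q): not NE [P1→B gives 4>2]
(B,P): NE
(B,Q): NE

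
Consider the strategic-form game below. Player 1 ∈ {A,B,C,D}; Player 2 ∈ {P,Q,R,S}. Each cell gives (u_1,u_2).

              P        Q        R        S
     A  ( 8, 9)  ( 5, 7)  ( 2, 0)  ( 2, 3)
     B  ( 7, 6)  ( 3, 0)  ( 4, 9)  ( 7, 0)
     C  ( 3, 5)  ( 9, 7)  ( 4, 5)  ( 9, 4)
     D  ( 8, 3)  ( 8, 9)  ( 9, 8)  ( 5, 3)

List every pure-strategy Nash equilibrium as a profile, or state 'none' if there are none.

(A,P): NE
(A,Q): not NE [P1→C gives 9>5; P2→P gives 9>7]
(A,R): not NE [P1→D gives 9>2; P2→P gives 9>0]
(A,S): not NE [P1→C gives 9>2; P2→P gives 9>3]
(B,P): not NE [P1→D gives 8>7; P2→R gives 9>6]
(B,Q): not NE [P1→C gives 9>3; P2→R gives 9>0]
(B,R): not NE [P1→D gives 9>4]
(B,S): not NE [P1→C gives 9>7; P2→R gives 9>0]
(C,P): not NE [P1→D gives 8>3; P2→Q gives 7>5]
(C,Q): NE
(C,R): not NE [P1→D gives 9>4; P2→Q gives 7>5]
(C,S): not NE [P2→Q gives 7>4]
(D,P): not NE [P2→Q gives 9>3]
(D,Q): not NE [P1→C gives 9>8]
(D,R): not NE [P2→Q gives 9>8]
(D,S): not NE [P1→C gives 9>5; P2→Q gives 9>3]

Nash profiles: (A,P), (C,Q)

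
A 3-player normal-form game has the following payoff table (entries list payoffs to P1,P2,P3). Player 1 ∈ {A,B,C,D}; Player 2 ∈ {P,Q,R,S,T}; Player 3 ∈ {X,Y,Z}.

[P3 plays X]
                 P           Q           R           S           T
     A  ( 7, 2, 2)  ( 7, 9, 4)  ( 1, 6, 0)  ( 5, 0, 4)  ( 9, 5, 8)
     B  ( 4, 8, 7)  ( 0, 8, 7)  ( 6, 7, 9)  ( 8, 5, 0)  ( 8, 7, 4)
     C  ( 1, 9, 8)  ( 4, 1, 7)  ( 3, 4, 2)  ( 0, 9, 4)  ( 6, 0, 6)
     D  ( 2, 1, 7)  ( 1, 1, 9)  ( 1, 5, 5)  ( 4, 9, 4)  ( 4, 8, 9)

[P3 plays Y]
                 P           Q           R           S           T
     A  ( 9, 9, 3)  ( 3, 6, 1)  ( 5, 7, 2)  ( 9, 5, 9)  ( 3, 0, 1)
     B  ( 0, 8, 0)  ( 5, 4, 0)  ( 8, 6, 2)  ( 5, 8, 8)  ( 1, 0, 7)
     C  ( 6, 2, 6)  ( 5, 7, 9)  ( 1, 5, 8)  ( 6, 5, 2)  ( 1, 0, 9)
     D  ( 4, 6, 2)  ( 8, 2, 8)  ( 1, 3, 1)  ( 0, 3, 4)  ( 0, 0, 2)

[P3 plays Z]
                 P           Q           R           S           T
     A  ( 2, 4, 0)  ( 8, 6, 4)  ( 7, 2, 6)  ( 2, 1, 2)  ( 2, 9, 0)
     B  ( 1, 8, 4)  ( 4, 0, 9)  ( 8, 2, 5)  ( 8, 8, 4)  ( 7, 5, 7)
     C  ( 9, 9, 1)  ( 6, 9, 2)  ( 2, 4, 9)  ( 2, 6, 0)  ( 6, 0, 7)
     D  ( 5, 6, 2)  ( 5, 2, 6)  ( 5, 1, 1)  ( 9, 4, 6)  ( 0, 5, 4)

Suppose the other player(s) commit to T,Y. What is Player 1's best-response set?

u_1(A vs T,Y) = 3
u_1(B vs T,Y) = 1
u_1(C vs T,Y) = 1
u_1(D vs T,Y) = 0
max payoff 3 at {A}

BR_1 = {A}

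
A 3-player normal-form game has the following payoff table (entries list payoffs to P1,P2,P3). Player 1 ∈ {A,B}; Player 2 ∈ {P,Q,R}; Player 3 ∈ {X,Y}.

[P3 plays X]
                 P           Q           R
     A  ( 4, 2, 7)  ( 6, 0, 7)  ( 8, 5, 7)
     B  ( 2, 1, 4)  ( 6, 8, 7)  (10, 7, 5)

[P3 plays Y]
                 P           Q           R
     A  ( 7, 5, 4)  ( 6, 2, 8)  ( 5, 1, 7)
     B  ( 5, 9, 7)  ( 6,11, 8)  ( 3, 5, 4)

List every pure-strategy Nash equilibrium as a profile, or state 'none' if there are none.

(A,P,X): not NE [P2→R gives 5>2]
(A,P,Y): not NE [P3→X gives 7>4]
(A,Q,X): not NE [P2→R gives 5>0; P3→Y gives 8>7]
(A,Q,Y): not NE [P2→P gives 5>2]
(A,R,X): not NE [P1→B gives 10>8]
(A,R,Y): not NE [P2→P gives 5>1]
(B,P,X): not NE [P1→A gives 4>2; P2→Q gives 8>1; P3→Y gives 7>4]
(B,P,Y): not NE [P1→A gives 7>5; P2→Q gives 11>9]
(B,Q,X): not NE [P3→Y gives 8>7]
(B,Q,Y): NE
(B,R,X): not NE [P2→Q gives 8>7]
(B,R,Y): not NE [P1→A gives 5>3; P2→Q gives 11>5; P3→X gives 5>4]

NE set: (B,Q,Y)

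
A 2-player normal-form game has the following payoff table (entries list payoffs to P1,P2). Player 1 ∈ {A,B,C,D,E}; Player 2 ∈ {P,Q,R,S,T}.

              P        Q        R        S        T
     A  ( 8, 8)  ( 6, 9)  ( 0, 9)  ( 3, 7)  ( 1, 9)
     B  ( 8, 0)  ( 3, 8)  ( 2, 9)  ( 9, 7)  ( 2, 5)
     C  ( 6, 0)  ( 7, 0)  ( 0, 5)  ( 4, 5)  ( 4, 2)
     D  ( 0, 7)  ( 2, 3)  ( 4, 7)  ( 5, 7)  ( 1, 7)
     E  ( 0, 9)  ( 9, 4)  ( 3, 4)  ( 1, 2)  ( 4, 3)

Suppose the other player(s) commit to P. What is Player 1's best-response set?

P1 best: {A,B}

u_1(A vs P) = 8
u_1(B vs P) = 8
u_1(C vs P) = 6
u_1(D vs P) = 0
u_1(E vs P) = 0
max payoff 8 at {A,B}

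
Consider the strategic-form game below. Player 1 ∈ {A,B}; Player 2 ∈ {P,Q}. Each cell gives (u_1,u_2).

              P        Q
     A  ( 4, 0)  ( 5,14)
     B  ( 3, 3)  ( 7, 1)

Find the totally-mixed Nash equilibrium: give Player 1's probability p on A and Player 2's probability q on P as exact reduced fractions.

(p,q) = (1/8, 2/3)

P1 indiff ⇒ q·4+(1-q)·5 = q·3+(1-q)·7 ⇒ q(1) = (1-q)(2) ⇒ q = 2/3
P2 indiff ⇒ p·0+(1-p)·3 = p·14+(1-p)·1 ⇒ p(-14) = (1-p)(-2) ⇒ p = 1/8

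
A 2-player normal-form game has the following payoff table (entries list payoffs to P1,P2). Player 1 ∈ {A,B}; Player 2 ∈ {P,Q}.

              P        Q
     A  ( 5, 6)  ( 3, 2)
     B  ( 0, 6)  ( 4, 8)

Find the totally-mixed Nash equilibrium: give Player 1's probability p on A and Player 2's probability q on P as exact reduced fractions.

P1 indiff ⇒ q·5+(1-q)·3 = q·0+(1-q)·4 ⇒ q(5) = (1-q)(1) ⇒ q = 1/6
P2 indiff ⇒ p·6+(1-p)·6 = p·2+(1-p)·8 ⇒ p(4) = (1-p)(2) ⇒ p = 1/3

P1 mixes 1/3 on A; P2 mixes 1/6 on P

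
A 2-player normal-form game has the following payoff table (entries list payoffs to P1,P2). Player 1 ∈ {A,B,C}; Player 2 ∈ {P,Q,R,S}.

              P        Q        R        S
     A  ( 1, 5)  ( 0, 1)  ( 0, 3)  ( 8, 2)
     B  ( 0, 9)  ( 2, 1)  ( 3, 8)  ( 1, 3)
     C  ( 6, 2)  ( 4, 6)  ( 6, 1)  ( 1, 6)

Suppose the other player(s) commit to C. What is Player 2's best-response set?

argmax u_2 = {Q,S}

u_2(P vs C) = 2
u_2(Q vs C) = 6
u_2(R vs C) = 1
u_2(S vs C) = 6
max payoff 6 at {Q,S}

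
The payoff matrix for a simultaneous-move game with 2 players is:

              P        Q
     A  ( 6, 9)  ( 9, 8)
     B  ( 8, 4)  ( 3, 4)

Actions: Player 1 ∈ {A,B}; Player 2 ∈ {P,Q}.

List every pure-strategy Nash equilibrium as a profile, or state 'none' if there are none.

PSNE = {(B,P)}

(A,P): not NE [P1→B gives 8>6]
(A,Q): not NE [P2→P gives 9>8]
(B,P): NE
(B,Q): not NE [P1→A gives 9>3]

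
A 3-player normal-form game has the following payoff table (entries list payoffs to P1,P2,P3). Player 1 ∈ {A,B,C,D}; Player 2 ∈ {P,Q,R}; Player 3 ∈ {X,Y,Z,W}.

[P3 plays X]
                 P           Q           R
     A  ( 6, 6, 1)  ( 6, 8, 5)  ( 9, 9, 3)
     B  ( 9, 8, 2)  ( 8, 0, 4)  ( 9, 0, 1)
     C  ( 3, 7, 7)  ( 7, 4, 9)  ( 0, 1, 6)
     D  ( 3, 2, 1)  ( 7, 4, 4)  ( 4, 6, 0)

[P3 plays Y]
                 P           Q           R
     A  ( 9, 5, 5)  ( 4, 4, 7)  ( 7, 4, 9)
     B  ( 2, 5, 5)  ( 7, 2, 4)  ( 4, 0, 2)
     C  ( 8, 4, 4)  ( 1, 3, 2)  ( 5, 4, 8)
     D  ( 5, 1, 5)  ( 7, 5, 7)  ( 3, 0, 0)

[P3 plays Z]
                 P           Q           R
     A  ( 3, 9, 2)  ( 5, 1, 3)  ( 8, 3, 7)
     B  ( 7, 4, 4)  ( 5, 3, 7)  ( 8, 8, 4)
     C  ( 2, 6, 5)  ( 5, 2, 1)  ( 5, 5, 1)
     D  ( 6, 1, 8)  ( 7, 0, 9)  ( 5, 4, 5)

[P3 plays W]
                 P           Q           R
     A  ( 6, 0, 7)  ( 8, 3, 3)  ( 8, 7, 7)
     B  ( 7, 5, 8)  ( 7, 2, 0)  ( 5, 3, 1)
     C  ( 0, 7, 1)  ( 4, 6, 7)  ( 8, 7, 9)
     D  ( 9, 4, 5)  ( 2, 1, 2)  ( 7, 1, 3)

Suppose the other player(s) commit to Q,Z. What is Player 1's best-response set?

u_1(A vs Q,Z) = 5
u_1(B vs Q,Z) = 5
u_1(C vs Q,Z) = 5
u_1(D vs Q,Z) = 7
max payoff 7 at {D}

BR_1 = {D}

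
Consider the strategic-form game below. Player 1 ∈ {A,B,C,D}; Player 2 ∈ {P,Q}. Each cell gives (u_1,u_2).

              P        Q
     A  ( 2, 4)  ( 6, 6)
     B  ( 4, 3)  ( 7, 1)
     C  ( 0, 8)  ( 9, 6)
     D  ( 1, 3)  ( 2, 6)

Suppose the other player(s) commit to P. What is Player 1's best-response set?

argmax u_1 = {B}

u_1(A vs P) = 2
u_1(B vs P) = 4
u_1(C vs P) = 0
u_1(D vs P) = 1
max payoff 4 at {B}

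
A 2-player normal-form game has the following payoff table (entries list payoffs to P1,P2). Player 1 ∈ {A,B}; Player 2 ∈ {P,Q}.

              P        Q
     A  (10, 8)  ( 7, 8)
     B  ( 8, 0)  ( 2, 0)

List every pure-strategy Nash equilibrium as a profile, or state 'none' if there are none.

(A,P): NE
(A,Q): NE
(B,P): not NE [P1→A gives 10>8]
(B,Q): not NE [P1→A gives 7>2]

Nash profiles: (A,P), (A,Q)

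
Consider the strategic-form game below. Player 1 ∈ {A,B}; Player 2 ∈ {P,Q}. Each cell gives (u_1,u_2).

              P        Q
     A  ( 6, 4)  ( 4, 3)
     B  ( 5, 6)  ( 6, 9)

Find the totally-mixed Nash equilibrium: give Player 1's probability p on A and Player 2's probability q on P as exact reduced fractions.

P1 indiff ⇒ q·6+(1-q)·4 = q·5+(1-q)·6 ⇒ q(1) = (1-q)(2) ⇒ q = 2/3
P2 indiff ⇒ p·4+(1-p)·6 = p·3+(1-p)·9 ⇒ p(1) = (1-p)(3) ⇒ p = 3/4

P1 mixes 3/4 on A; P2 mixes 2/3 on P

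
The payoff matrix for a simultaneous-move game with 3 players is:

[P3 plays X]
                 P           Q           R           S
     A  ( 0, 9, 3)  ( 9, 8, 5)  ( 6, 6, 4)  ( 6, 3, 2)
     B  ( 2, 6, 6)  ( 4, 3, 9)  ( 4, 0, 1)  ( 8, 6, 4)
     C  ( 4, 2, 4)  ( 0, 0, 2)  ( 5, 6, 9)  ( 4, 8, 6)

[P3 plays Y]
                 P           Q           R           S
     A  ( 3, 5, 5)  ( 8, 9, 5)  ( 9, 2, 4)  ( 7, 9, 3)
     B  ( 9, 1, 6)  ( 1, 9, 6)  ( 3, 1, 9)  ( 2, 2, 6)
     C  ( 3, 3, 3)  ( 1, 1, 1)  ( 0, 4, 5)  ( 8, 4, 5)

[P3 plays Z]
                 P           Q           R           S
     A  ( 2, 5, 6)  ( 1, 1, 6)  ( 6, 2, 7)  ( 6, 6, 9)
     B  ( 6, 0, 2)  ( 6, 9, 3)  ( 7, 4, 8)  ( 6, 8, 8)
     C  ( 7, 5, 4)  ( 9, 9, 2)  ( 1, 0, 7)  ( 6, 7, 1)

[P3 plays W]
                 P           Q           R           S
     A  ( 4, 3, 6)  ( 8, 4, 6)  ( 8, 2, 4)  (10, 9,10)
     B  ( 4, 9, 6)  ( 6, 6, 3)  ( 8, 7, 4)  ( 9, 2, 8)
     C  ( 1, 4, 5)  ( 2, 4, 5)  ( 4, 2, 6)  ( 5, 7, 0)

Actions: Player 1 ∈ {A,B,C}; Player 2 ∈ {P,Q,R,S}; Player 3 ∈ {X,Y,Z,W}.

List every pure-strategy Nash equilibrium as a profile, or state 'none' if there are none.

PSNE = {(A,S,W), (B,P,W)}

(A,P,X): not NE [P1→C gives 4>0; P3→W gives 6>3]
(A,P,Y): not NE [P1→B gives 9>3; P2→S gives 9>5; P3→W gives 6>5]
(A,P,Z): not NE [P1→C gives 7>2; P2→S gives 6>5]
(A,P,W): not NE [P2→S gives 9>3]
(A,Q,X): not NE [P2→P gives 9>8; P3→W gives 6>5]
(A,Q,Y): not NE [P3→W gives 6>5]
(A,Q,Z): not NE [P1→C gives 9>1; P2→S gives 6>1]
(A,Q,W): not NE [P2→S gives 9>4]
(A,R,X): not NE [P2→P gives 9>6; P3→Z gives 7>4]
(A,R,Y): not NE [P2→S gives 9>2; P3→Z gives 7>4]
(A,R,Z): not NE [P1→B gives 7>6; P2→S gives 6>2]
(A,R,W): not NE [P2→S gives 9>2; P3→Z gives 7>4]
(A,S,X): not NE [P1→B gives 8>6; P2→P gives 9>3; P3→W gives 10>2]
(A,S,Y): not NE [P1→C gives 8>7; P3→W gives 10>3]
(A,S,Z): not NE [P3→W gives 10>9]
(A,S,W): NE
(B,P,X): not NE [P1→C gives 4>2]
(B,P,Y): not NE [P2→Q gives 9>1]
(B,P,Z): not NE [P1→C gives 7>6; P2→Q gives 9>0; P3→W gives 6>2]
(B,P,W): NE
(B,Q,X): not NE [P1→A gives 9>4; P2→S gives 6>3]
(B,Q,Y): not NE [P1→A gives 8>1; P3→X gives 9>6]
(B,Q,Z): not NE [P1→C gives 9>6; P3→X gives 9>3]
(B,Q,W): not NE [P1→A gives 8>6; P2→P gives 9>6; P3→X gives 9>3]
(B,R,X): not NE [P1→A gives 6>4; P2→S gives 6>0; P3→Y gives 9>1]
(B,R,Y): not NE [P1→A gives 9>3; P2→Q gives 9>1]
(B,R,Z): not NE [P2→Q gives 9>4; P3→Y gives 9>8]
(B,R,W): not NE [P2→P gives 9>7; P3→Y gives 9>4]
(B,S,X): not NE [P3→W gives 8>4]
(B,S,Y): not NE [P1→C gives 8>2; P2→Q gives 9>2; P3→W gives 8>6]
(B,S,Z): not NE [P2→Q gives 9>8]
(B,S,W): not NE [P1→A gives 10>9; P2→P gives 9>2]
(C,P,X): not NE [P2→S gives 8>2; P3→W gives 5>4]
(C,P,Y): not NE [P1→B gives 9>3; P2→S gives 4>3; P3→W gives 5>3]
(C,P,Z): not NE [P2→Q gives 9>5; P3→W gives 5>4]
(C,P,W): not NE [P1→B gives 4>1; P2→S gives 7>4]
(C,Q,X): not NE [P1→A gives 9>0; P2→S gives 8>0; P3→W gives 5>2]
(C,Q,Y): not NE [P1→A gives 8>1; P2→S gives 4>1; P3→W gives 5>1]
(C,Q,Z): not NE [P3→W gives 5>2]
(C,Q,W): not NE [P1→A gives 8>2; P2→S gives 7>4]
(C,R,X): not NE [P1→A gives 6>5; P2→S gives 8>6]
(C,R,Y): not NE [P1→A gives 9>0; P3→X gives 9>5]
(C,R,Z): not NE [P1→B gives 7>1; P2→Q gives 9>0; P3→X gives 9>7]
(C,R,W): not NE [P1→B gives 8>4; P2→S gives 7>2; P3→X gives 9>6]
(C,S,X): not NE [P1→B gives 8>4]
(C,S,Y): not NE [P3→X gives 6>5]
(C,S,Z): not NE [P2→Q gives 9>7; P3→X gives 6>1]
(C,S,W): not NE [P1→A gives 10>5; P3→X gives 6>0]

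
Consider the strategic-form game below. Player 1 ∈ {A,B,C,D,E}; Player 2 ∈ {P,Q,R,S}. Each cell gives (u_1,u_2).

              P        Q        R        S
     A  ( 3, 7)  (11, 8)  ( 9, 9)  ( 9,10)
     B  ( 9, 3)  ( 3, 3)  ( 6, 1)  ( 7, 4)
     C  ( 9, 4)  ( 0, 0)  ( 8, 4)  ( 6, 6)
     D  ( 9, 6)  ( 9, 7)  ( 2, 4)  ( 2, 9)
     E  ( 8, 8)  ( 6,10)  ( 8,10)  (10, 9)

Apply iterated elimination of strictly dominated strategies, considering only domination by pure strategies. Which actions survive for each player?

Remaining: P1:{A,E} P2:{Q,R,S}

P2 drop P (S beats it: A:10>7 B:4>3 C:6>4 D:9>6 E:9>8)
P1 drop B (A beats it: Q:11>3 R:9>6 S:9>7)
P1 drop C (A beats it: Q:11>0 R:9>8 S:9>6)
P1 drop D (A beats it: Q:11>9 R:9>2 S:9>2)
P1→{A,E} P2→{Q,R,S}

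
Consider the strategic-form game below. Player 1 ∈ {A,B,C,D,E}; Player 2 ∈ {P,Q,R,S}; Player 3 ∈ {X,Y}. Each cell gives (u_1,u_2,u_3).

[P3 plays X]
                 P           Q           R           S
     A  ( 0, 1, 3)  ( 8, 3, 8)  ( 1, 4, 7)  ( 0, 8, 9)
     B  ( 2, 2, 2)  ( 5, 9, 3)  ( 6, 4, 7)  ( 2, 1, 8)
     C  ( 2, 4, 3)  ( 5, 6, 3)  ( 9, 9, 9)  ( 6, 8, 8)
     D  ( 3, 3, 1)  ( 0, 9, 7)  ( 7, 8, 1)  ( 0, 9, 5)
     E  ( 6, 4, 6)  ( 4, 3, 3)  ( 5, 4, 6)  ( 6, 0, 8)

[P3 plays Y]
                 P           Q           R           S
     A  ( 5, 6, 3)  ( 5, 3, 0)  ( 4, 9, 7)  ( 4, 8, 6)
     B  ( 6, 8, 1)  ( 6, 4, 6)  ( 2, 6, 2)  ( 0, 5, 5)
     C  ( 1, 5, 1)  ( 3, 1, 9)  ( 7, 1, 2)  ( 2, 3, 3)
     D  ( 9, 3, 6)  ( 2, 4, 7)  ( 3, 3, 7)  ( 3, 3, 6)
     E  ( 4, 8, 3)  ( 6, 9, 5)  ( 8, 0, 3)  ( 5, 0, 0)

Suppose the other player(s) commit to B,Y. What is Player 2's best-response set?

argmax u_2 = {P}

u_2(P vs B,Y) = 8
u_2(Q vs B,Y) = 4
u_2(R vs B,Y) = 6
u_2(S vs B,Y) = 5
max payoff 8 at {P}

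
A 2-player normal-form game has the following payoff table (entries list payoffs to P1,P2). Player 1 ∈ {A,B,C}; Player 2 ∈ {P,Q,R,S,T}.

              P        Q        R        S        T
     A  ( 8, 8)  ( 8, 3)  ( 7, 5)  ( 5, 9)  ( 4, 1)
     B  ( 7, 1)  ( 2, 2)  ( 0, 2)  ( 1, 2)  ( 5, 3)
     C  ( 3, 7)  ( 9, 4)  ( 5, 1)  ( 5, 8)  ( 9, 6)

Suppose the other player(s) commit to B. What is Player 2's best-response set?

BR_2 = {T}

u_2(P vs B) = 1
u_2(Q vs B) = 2
u_2(R vs B) = 2
u_2(S vs B) = 2
u_2(T vs B) = 3
max payoff 3 at {T}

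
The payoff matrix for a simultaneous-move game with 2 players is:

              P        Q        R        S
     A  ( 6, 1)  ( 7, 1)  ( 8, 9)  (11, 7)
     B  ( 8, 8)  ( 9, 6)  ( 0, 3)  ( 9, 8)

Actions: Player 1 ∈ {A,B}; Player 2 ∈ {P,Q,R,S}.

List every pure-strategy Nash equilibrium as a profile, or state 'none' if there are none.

(A,P): not NE [P1→B gives 8>6; P2→R gives 9>1]
(A,Q): not NE [P1→B gives 9>7; P2→R gives 9>1]
(A,R): NE
(A,S): not NE [P2→R gives 9>7]
(B,P): NE
(B,Q): not NE [P2→S gives 8>6]
(B,R): not NE [P1→A gives 8>0; P2→S gives 8>3]
(B,S): not NE [P1→A gives 11>9]

Nash profiles: (A,R), (B,P)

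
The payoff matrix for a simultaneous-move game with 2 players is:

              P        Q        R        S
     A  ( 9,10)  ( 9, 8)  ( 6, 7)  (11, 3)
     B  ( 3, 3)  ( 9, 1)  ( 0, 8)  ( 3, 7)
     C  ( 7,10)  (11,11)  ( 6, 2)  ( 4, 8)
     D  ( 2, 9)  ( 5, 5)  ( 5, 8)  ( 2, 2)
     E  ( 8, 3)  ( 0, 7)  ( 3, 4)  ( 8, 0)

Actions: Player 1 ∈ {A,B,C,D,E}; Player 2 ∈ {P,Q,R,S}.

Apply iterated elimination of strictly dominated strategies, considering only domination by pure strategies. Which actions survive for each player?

P1 drop B (C beats it: P:7>3 Q:11>9 R:6>0 S:4>3)
P1 drop D (A beats it: P:9>2 Q:9>5 R:6>5 S:11>2)
P1 drop E (A beats it: P:9>8 Q:9>0 R:6>3 S:11>8)
P2 drop R (P beats it: A:10>7 C:10>2)
P2 drop S (P beats it: A:10>3 C:10>8)
P1→{A,C} P2→{P,Q}

IESDS → P1:{A,C} P2:{P,Q}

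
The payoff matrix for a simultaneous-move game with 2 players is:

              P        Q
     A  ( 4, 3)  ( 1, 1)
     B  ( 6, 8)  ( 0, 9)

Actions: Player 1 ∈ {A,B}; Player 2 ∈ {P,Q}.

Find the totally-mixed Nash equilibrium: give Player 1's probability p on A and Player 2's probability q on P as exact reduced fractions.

p=1/3, q=1/3

P1 indiff ⇒ q·4+(1-q)·1 = q·6+(1-q)·0 ⇒ q(-2) = (1-q)(-1) ⇒ q = 1/3
P2 indiff ⇒ p·3+(1-p)·8 = p·1+(1-p)·9 ⇒ p(2) = (1-p)(1) ⇒ p = 1/3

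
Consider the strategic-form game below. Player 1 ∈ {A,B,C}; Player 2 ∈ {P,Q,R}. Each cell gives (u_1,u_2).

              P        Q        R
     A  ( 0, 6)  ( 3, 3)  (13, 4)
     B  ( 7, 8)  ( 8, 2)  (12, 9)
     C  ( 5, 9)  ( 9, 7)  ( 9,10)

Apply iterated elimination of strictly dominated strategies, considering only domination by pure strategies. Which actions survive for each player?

P2 drop Q (P beats it: A:6>3 B:8>2 C:9>7)
P1 drop C (B beats it: P:7>5 R:12>9)
P1→{A,B} P2→{P,R}

IESDS → P1:{A,B} P2:{P,R}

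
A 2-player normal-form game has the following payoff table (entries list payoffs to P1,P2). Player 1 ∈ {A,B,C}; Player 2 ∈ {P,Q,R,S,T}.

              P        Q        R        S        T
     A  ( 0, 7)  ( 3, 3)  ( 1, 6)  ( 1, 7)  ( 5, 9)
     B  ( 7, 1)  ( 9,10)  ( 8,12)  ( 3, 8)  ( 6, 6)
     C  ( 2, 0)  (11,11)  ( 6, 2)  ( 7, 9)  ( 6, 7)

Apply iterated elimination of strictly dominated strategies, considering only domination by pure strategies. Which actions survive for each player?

IESDS → P1:{B,C} P2:{Q,R}

P1 drop A (B beats it: P:7>0 Q:9>3 R:8>1 S:3>1 T:6>5)
P2 drop P (Q beats it: B:10>1 C:11>0)
P2 drop S (Q beats it: B:10>8 C:11>9)
P2 drop T (Q beats it: B:10>6 C:11>7)
P1→{B,C} P2→{Q,R}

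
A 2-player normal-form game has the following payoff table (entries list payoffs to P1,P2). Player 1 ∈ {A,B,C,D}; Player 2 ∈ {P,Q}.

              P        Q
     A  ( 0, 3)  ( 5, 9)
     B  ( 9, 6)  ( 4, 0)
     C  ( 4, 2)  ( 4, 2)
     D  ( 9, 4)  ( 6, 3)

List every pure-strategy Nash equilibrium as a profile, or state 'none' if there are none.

NE set: (B,P), (D,P)

(A,P): not NE [P1→D gives 9>0; P2→Q gives 9>3]
(A,Q): not NE [P1→D gives 6>5]
(B,P): NE
(B,Q): not NE [P1→D gives 6>4; P2→P gives 6>0]
(C,P): not NE [P1→D gives 9>4]
(C,Q): not NE [P1→D gives 6>4]
(D,P): NE
(D,Q): not NE [P2→P gives 4>3]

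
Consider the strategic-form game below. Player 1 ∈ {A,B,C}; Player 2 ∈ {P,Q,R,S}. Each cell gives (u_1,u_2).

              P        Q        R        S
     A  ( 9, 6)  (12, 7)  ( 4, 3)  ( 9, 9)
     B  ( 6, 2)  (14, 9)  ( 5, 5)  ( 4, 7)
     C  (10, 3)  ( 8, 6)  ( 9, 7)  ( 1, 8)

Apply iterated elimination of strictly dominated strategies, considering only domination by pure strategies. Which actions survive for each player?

IESDS → P1:{A,B} P2:{Q,S}

P2 drop P (Q beats it: A:7>6 B:9>2 C:6>3)
P2 drop R (S beats it: A:9>3 B:7>5 C:8>7)
P1 drop C (A beats it: Q:12>8 S:9>1)
P1→{A,B} P2→{Q,S}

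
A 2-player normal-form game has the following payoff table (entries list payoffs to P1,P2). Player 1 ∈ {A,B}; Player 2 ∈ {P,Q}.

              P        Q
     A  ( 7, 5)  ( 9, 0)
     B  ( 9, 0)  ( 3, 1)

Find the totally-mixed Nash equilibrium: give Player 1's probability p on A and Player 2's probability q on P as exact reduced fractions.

P1 indiff ⇒ q·7+(1-q)·9 = q·9+(1-q)·3 ⇒ q(-2) = (1-q)(-6) ⇒ q = 3/4
P2 indiff ⇒ p·5+(1-p)·0 = p·0+(1-p)·1 ⇒ p(5) = (1-p)(1) ⇒ p = 1/6

p=1/6, q=3/4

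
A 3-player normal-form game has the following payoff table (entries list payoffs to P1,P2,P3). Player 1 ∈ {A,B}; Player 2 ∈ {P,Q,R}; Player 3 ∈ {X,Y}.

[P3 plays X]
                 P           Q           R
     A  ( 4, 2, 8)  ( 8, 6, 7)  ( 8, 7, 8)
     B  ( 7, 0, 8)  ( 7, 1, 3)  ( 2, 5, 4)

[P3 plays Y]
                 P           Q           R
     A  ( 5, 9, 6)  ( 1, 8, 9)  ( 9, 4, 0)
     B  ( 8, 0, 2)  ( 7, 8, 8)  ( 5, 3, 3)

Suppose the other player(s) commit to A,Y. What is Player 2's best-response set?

u_2(P vs A,Y) = 9
u_2(Q vs A,Y) = 8
u_2(R vs A,Y) = 4
max payoff 9 at {P}

BR_2 = {P}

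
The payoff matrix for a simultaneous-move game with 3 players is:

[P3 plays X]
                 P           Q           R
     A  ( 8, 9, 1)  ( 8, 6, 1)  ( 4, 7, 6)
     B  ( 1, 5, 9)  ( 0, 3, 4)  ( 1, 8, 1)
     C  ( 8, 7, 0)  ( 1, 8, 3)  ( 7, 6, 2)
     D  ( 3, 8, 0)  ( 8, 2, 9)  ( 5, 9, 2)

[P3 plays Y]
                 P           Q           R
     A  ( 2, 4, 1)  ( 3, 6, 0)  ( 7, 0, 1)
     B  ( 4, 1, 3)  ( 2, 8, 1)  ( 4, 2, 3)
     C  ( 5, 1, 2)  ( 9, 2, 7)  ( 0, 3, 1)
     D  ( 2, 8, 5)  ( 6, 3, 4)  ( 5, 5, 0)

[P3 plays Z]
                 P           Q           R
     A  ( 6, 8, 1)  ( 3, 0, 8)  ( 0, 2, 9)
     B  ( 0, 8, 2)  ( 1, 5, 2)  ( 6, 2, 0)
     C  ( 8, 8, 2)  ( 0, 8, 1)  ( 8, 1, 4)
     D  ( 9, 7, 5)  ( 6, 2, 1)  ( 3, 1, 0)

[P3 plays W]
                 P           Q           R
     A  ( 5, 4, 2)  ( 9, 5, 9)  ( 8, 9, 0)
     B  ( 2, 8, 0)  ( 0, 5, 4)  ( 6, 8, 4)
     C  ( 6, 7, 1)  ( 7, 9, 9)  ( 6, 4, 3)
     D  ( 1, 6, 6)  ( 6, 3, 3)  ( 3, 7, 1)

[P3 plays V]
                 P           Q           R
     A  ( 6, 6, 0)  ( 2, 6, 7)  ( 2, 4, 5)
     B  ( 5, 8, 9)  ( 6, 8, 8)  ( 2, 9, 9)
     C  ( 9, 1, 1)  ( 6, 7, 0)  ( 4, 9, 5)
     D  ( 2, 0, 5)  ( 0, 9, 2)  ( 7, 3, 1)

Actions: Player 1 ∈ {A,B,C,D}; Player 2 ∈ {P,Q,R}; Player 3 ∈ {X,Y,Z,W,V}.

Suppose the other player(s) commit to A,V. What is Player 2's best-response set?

BR_2 = {P,Q}

u_2(P vs A,V) = 6
u_2(Q vs A,V) = 6
u_2(R vs A,V) = 4
max payoff 6 at {P,Q}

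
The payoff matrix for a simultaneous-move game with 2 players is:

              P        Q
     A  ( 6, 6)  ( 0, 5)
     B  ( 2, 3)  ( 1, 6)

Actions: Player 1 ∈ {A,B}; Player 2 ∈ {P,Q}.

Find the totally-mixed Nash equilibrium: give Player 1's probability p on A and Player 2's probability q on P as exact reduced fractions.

(p,q) = (3/4, 1/5)

P1 indiff ⇒ q·6+(1-q)·0 = q·2+(1-q)·1 ⇒ q(4) = (1-q)(1) ⇒ q = 1/5
P2 indiff ⇒ p·6+(1-p)·3 = p·5+(1-p)·6 ⇒ p(1) = (1-p)(3) ⇒ p = 3/4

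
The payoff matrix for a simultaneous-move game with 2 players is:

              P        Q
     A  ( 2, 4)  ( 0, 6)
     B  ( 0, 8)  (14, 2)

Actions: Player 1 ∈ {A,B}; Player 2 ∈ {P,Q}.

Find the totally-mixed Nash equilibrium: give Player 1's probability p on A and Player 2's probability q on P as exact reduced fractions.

p=3/4, q=7/8

P1 indiff ⇒ q·2+(1-q)·0 = q·0+(1-q)·14 ⇒ q(2) = (1-q)(14) ⇒ q = 7/8
P2 indiff ⇒ p·4+(1-p)·8 = p·6+(1-p)·2 ⇒ p(-2) = (1-p)(-6) ⇒ p = 3/4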